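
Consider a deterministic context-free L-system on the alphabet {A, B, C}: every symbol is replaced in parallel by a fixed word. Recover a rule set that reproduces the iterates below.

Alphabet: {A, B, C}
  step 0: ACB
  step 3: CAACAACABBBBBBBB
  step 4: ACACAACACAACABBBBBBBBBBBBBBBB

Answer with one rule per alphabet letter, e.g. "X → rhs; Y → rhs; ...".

A->CA, B->BB, C->A

  step 3 ⇒ step 4: CAACAACABBBBBBBB ⇒ A·CA·CA·A·CA·CA·A·CA·BB·BB·BB·BB·BB·BB·BB·BB
    A ↦ CA
    B ↦ BB
    C ↦ A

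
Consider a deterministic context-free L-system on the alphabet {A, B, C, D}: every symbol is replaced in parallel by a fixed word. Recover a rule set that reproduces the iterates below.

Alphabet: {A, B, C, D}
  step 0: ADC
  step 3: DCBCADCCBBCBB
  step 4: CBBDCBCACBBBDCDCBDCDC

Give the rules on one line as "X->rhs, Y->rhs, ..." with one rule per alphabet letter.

A->CA, B->DC, C->B, D->CB

  step 3 ⇒ step 4: DCBCADCCBBCBB ⇒ CB·B·DC·B·CA·CB·B·B·DC·DC·B·DC·DC
    A ↦ CA
    B ↦ DC
    C ↦ B
    D ↦ CB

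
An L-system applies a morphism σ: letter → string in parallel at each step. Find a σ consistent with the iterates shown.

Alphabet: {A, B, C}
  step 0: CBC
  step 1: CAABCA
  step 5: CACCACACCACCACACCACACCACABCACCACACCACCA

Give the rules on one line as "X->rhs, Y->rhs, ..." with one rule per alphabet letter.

  step 0 ⇒ step 1: CBC ⇒ CA·AB·CA
    B ↦ AB
    C ↦ CA
    A ↦ C  (constrained at step 1)

A->C, B->AB, C->CA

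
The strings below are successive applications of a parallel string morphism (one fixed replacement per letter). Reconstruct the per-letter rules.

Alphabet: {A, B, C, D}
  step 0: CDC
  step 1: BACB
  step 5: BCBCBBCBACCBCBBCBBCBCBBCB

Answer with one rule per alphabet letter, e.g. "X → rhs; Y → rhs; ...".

A->D, B->CB, C->B, D->AC

  step 0 ⇒ step 1: CDC ⇒ B·AC·B
    C ↦ B
    D ↦ AC
    A ↦ D  (constrained at step 1)
    B ↦ CB  (constrained at step 1)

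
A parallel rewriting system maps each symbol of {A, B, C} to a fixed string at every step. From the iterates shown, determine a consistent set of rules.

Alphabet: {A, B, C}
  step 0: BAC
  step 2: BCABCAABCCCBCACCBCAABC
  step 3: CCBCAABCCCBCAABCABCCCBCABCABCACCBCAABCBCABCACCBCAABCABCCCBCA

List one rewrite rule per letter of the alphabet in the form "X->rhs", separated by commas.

  step 2 ⇒ step 3: BCABCAABCCCBCACCBCAABC ⇒ CC·BCA·ABC·CC·BCA·ABC·ABC·CC·BCA·BCA·BCA·CC·BCA·ABC·BCA·BCA·CC·BCA·ABC·ABC·CC·BCA
    A ↦ ABC
    B ↦ CC
    C ↦ BCA

A->ABC, B->CC, C->BCA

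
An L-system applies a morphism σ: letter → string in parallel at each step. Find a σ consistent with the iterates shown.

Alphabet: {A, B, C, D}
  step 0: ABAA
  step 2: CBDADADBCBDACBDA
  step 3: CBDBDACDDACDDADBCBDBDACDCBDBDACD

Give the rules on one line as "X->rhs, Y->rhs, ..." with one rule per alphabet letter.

  step 2 ⇒ step 3: CBDADADBCBDACBDA ⇒ CB·DB·DA·CD·DA·CD·DA·DB·CB·DB·DA·CD·CB·DB·DA·CD
    A ↦ CD
    B ↦ DB
    C ↦ CB
    D ↦ DA

A->CD, B->DB, C->CB, D->DA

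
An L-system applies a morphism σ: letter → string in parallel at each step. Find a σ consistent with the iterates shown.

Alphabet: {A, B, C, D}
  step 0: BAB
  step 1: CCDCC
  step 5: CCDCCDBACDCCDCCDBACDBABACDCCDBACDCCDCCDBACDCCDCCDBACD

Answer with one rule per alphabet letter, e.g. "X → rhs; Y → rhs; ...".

  step 0 ⇒ step 1: BAB ⇒ CC·D·CC
    A ↦ D
    B ↦ CC
    C ↦ BA  (constrained at step 1)
    D ↦ CD  (constrained at step 1)

A->D, B->CC, C->BA, D->CD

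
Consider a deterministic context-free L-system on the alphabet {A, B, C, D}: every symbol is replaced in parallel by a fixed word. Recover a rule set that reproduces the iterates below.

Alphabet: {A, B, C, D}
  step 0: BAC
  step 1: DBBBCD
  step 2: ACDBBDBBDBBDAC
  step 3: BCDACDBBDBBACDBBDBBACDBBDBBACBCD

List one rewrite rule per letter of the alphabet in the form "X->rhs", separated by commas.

A->BC, B->DBB, C->D, D->AC

  step 2 ⇒ step 3: ACDBBDBBDBBDAC ⇒ BC·D·AC·DBB·DBB·AC·DBB·DBB·AC·DBB·DBB·AC·BC·D
    A ↦ BC
    B ↦ DBB
    C ↦ D
    D ↦ AC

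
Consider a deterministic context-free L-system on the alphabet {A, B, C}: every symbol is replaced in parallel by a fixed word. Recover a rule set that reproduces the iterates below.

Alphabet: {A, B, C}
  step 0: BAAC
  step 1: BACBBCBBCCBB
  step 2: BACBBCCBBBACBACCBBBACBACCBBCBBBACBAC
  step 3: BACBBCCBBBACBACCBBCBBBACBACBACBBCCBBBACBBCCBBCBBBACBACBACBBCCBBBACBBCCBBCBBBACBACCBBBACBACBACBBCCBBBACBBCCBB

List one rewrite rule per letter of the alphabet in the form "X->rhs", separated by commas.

  step 2 ⇒ step 3: BACBBCCBBBACBACCBBBACBACCBBCBBBACBAC ⇒ BAC·BBC·CBB·BAC·BAC·CBB·CBB·BAC·BAC·BAC·BBC·CBB·BAC·BBC·CBB·CBB·BAC·BAC·BAC·BBC·CBB·BAC·BBC·CBB·CBB·BAC·BAC·CBB·BAC·BAC·BAC·BBC·CBB·BAC·BBC·CBB
    A ↦ BBC
    B ↦ BAC
    C ↦ CBB

A->BBC, B->BAC, C->CBB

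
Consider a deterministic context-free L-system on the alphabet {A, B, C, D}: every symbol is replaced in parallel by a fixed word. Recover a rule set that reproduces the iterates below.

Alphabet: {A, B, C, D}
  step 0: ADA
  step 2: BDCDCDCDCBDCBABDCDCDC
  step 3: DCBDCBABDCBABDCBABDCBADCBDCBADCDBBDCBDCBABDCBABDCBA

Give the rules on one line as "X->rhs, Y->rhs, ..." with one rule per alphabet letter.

  step 2 ⇒ step 3: BDCDCDCDCBDCBABDCDCDC ⇒ DC·BDC·BA·BDC·BA·BDC·BA·BDC·BA·DC·BDC·BA·DC·DBB·DC·BDC·BA·BDC·BA·BDC·BA
    A ↦ DBB
    B ↦ DC
    C ↦ BA
    D ↦ BDC

A->DBB, B->DC, C->BA, D->BDC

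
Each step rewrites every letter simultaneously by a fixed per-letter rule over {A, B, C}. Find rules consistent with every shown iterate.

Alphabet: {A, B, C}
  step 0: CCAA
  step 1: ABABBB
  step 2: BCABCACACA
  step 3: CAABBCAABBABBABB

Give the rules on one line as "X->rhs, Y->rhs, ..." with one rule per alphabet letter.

  step 2 ⇒ step 3: BCABCACACA ⇒ CA·AB·B·CA·AB·B·AB·B·AB·B
    A ↦ B
    B ↦ CA
    C ↦ AB

A->B, B->CA, C->AB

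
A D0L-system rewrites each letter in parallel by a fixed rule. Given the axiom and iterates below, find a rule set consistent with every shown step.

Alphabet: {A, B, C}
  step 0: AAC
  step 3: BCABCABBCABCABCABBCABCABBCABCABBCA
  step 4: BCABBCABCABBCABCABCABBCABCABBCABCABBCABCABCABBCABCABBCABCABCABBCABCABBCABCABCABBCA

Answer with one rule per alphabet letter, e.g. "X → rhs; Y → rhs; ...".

A->CA, B->BCA, C->BB

  step 3 ⇒ step 4: BCABCABBCABCABCABBCABCABBCABCABBCA ⇒ BCA·BB·CA·BCA·BB·CA·BCA·BCA·BB·CA·BCA·BB·CA·BCA·BB·CA·BCA·BCA·BB·CA·BCA·BB·CA·BCA·BCA·BB·CA·BCA·BB·CA·BCA·BCA·BB·CA
    A ↦ CA
    B ↦ BCA
    C ↦ BB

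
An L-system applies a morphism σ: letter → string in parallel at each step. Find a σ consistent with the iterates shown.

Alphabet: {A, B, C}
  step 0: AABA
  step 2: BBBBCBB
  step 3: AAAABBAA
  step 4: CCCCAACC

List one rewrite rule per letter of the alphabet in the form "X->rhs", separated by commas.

  step 3 ⇒ step 4: AAAABBAA ⇒ C·C·C·C·A·A·C·C
    A ↦ C
    B ↦ A
  step 2 ⇒ step 3: BBBBCBB ⇒ A·A·A·A·BB·A·A
    C ↦ BB

A->C, B->A, C->BB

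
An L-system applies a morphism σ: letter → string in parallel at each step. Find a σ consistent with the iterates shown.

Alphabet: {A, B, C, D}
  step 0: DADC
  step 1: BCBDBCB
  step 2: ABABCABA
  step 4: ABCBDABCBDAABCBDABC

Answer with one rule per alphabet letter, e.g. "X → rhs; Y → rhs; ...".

  step 1 ⇒ step 2: BCBDBCB ⇒ A·B·A·BC·A·B·A
    B ↦ A
    C ↦ B
    D ↦ BC
  step 0 ⇒ step 1: DADC ⇒ BC·BD·BC·B
    A ↦ BD

A->BD, B->A, C->B, D->BC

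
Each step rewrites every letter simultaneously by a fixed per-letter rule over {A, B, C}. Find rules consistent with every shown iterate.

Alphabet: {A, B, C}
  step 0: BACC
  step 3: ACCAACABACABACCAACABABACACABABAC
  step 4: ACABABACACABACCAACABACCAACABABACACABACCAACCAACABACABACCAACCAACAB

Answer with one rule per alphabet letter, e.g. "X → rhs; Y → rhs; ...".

  step 3 ⇒ step 4: ACCAACABACABACCAACABABACACABABAC ⇒ AC·AB·AB·AC·AC·AB·AC·CA·AC·AB·AC·CA·AC·AB·AB·AC·AC·AB·AC·CA·AC·CA·AC·AB·AC·AB·AC·CA·AC·CA·AC·AB
    A ↦ AC
    B ↦ CA
    C ↦ AB

A->AC, B->CA, C->AB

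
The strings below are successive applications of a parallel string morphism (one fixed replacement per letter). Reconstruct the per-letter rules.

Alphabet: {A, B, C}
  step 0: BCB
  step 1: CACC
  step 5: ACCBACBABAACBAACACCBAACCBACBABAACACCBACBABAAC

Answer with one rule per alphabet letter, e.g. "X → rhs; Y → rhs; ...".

A->BA, B->C, C->AC

  step 0 ⇒ step 1: BCB ⇒ C·AC·C
    B ↦ C
    C ↦ AC
    A ↦ BA  (constrained at step 1)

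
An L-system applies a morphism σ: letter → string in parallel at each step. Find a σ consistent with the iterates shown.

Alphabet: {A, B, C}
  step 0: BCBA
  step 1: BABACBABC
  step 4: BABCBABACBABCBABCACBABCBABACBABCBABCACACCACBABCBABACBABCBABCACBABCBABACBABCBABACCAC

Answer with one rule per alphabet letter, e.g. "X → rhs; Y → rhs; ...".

A->C, B->BAB, C->AC

  step 0 ⇒ step 1: BCBA ⇒ BAB·AC·BAB·C
    A ↦ C
    B ↦ BAB
    C ↦ AC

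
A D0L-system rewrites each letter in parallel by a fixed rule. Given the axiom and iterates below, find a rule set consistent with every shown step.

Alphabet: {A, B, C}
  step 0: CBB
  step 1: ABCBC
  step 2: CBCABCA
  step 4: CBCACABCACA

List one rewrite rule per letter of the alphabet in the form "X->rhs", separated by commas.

A->C, B->BC, C->A

  step 1 ⇒ step 2: ABCBC ⇒ C·BC·A·BC·A
    A ↦ C
    B ↦ BC
    C ↦ A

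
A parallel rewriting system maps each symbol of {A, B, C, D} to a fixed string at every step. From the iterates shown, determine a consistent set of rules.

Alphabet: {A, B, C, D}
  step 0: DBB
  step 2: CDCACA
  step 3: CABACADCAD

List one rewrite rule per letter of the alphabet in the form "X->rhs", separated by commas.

  step 2 ⇒ step 3: CDCACA ⇒ CA·BA·CA·D·CA·D
    A ↦ D
    C ↦ CA
    D ↦ BA
    B ↦ C  (constrained at step 0)

A->D, B->C, C->CA, D->BA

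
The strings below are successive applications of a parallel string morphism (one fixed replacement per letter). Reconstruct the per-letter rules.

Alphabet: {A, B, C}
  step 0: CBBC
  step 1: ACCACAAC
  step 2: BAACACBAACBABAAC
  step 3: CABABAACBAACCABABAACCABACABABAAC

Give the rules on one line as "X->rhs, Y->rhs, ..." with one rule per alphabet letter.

A->BA, B->CA, C->AC

  step 2 ⇒ step 3: BAACACBAACBABAAC ⇒ CA·BA·BA·AC·BA·AC·CA·BA·BA·AC·CA·BA·CA·BA·BA·AC
    A ↦ BA
    B ↦ CA
    C ↦ AC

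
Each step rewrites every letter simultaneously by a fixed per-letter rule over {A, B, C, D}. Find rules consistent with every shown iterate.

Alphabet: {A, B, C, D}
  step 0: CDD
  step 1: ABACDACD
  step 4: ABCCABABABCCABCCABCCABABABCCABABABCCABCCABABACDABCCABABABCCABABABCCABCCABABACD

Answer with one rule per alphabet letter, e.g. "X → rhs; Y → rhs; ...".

  step 0 ⇒ step 1: CDD ⇒ AB·ACD·ACD
    C ↦ AB
    D ↦ ACD
    A ↦ AB  (constrained at step 1)
    B ↦ CC  (constrained at step 1)

A->AB, B->CC, C->AB, D->ACD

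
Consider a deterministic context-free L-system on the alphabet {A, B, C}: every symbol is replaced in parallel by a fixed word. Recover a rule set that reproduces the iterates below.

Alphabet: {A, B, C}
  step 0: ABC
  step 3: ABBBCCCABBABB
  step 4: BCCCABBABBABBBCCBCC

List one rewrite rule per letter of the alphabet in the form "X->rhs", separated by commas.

  step 3 ⇒ step 4: ABBBCCCABBABB ⇒ B·C·C·C·ABB·ABB·ABB·B·C·C·B·C·C
    A ↦ B
    B ↦ C
    C ↦ ABB

A->B, B->C, C->ABB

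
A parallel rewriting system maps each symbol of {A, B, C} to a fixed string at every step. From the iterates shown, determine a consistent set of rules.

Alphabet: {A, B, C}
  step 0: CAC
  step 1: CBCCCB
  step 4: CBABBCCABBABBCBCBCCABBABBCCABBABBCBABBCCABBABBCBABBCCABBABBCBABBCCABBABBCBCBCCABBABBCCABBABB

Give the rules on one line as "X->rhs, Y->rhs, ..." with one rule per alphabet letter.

A->CC, B->ABB, C->CB

  step 0 ⇒ step 1: CAC ⇒ CB·CC·CB
    A ↦ CC
    C ↦ CB
    B ↦ ABB  (constrained at step 1)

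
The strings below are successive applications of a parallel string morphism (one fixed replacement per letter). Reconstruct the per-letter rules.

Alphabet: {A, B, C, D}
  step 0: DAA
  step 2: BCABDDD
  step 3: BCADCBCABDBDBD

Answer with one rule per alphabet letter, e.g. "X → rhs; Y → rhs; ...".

A->C, B->BCA, C->D, D->BD

  step 2 ⇒ step 3: BCABDDD ⇒ BCA·D·C·BCA·BD·BD·BD
    A ↦ C
    B ↦ BCA
    C ↦ D
    D ↦ BD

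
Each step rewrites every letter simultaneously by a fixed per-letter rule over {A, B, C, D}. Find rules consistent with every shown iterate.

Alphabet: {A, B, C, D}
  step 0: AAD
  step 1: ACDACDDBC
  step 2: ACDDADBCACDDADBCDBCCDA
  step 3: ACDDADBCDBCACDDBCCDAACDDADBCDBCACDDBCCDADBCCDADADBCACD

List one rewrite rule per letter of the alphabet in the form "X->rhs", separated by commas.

  step 2 ⇒ step 3: ACDDADBCACDDADBCDBCCDA ⇒ ACD·DA·DBC·DBC·ACD·DBC·C·DA·ACD·DA·DBC·DBC·ACD·DBC·C·DA·DBC·C·DA·DA·DBC·ACD
    A ↦ ACD
    B ↦ C
    C ↦ DA
    D ↦ DBC

A->ACD, B->C, C->DA, D->DBC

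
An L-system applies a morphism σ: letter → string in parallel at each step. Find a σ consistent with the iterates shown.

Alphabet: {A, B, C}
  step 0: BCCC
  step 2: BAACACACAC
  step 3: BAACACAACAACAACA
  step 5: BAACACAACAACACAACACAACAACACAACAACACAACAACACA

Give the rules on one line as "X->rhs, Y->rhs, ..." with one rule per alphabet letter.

A->AC, B->BA, C->A

  step 2 ⇒ step 3: BAACACACAC ⇒ BA·AC·AC·A·AC·A·AC·A·AC·A
    A ↦ AC
    B ↦ BA
    C ↦ A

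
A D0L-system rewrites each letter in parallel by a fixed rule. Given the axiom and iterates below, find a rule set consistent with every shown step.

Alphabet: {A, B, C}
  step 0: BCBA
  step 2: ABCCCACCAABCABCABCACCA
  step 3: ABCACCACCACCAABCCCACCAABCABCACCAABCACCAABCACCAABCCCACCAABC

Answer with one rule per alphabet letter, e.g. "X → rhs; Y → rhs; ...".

A->ABC, B->A, C->CCA

  step 2 ⇒ step 3: ABCCCACCAABCABCABCACCA ⇒ ABC·A·CCA·CCA·CCA·ABC·CCA·CCA·ABC·ABC·A·CCA·ABC·A·CCA·ABC·A·CCA·ABC·CCA·CCA·ABC
    A ↦ ABC
    B ↦ A
    C ↦ CCA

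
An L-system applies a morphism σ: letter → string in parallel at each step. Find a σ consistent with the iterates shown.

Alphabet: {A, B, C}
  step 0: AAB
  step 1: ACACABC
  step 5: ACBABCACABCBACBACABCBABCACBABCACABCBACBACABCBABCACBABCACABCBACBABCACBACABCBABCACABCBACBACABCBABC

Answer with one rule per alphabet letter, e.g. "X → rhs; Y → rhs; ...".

  step 0 ⇒ step 1: AAB ⇒ AC·AC·ABC
    A ↦ AC
    B ↦ ABC
    C ↦ B  (constrained at step 1)

A->AC, B->ABC, C->B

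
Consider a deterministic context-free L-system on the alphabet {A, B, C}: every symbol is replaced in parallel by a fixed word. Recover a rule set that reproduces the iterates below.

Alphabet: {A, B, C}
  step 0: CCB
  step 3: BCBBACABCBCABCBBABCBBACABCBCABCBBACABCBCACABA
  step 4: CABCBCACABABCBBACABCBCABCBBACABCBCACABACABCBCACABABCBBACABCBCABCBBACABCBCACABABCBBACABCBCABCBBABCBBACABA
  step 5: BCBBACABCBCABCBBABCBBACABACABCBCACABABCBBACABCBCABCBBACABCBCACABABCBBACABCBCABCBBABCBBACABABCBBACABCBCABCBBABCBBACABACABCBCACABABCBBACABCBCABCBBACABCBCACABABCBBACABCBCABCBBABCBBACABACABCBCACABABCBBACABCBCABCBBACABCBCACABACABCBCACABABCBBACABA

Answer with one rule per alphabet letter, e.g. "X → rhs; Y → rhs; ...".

A->BA, B->CA, C->BCB

  step 4 ⇒ step 5: CABCBCACABABCBBACABCBCABCBBACABCBCACABACABCBCACABABCBBACABCBCABCBBACABCBCACABABCBBACABCBCABCBBABCBBACABA ⇒ BCB·BA·CA·BCB·CA·BCB·BA·BCB·BA·CA·BA·CA·BCB·CA·CA·BA·BCB·BA·CA·BCB·CA·BCB·BA·CA·BCB·CA·CA·BA·BCB·BA·CA·BCB·CA·BCB·BA·BCB·BA·CA·BA·BCB·BA·CA·BCB·CA·BCB·BA·BCB·BA·CA·BA·CA·BCB·CA·CA·BA·BCB·BA·CA·BCB·CA·BCB·BA·CA·BCB·CA·CA·BA·BCB·BA·CA·BCB·CA·BCB·BA·BCB·BA·CA·BA·CA·BCB·CA·CA·BA·BCB·BA·CA·BCB·CA·BCB·BA·CA·BCB·CA·CA·BA·CA·BCB·CA·CA·BA·BCB·BA·CA·BA
    A ↦ BA
    B ↦ CA
    C ↦ BCB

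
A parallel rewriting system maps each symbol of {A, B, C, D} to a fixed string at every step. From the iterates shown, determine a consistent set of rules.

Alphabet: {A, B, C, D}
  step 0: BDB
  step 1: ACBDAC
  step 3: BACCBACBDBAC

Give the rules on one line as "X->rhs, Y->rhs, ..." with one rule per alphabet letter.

A->C, B->AC, C->B, D->BD

  step 0 ⇒ step 1: BDB ⇒ AC·BD·AC
    B ↦ AC
    D ↦ BD
    A ↦ C  (constrained at step 1)
    C ↦ B  (constrained at step 1)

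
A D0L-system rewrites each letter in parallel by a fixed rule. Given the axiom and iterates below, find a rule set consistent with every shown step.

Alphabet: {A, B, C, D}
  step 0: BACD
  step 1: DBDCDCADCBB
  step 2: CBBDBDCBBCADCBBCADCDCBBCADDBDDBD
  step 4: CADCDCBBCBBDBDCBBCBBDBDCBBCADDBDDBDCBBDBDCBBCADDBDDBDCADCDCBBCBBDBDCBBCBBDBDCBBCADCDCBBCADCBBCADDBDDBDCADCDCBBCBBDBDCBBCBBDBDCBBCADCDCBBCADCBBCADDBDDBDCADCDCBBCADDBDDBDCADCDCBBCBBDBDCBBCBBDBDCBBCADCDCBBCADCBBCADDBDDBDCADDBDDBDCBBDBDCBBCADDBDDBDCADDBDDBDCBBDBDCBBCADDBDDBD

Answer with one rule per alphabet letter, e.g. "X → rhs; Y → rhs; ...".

A->CD, B->DBD, C->CAD, D->CBB

  step 1 ⇒ step 2: DBDCDCADCBB ⇒ CBB·DBD·CBB·CAD·CBB·CAD·CD·CBB·CAD·DBD·DBD
    A ↦ CD
    B ↦ DBD
    C ↦ CAD
    D ↦ CBB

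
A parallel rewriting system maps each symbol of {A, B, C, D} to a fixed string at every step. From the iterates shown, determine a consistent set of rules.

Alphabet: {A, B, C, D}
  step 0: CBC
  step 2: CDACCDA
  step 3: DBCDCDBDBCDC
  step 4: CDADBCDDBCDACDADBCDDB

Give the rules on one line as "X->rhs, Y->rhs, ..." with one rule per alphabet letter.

A->C, B->A, C->DB, D->CD

  step 3 ⇒ step 4: DBCDCDBDBCDC ⇒ CD·A·DB·CD·DB·CD·A·CD·A·DB·CD·DB
    B ↦ A
    C ↦ DB
    D ↦ CD
  step 2 ⇒ step 3: CDACCDA ⇒ DB·CD·C·DB·DB·CD·C
    A ↦ C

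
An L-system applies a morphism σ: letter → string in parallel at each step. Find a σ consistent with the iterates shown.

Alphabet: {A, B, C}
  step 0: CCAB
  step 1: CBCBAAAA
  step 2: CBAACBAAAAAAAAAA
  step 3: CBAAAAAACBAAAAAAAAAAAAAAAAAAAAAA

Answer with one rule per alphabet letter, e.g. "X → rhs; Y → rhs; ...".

A->AA, B->AA, C->CB

  step 2 ⇒ step 3: CBAACBAAAAAAAAAA ⇒ CB·AA·AA·AA·CB·AA·AA·AA·AA·AA·AA·AA·AA·AA·AA·AA
    A ↦ AA
    B ↦ AA
    C ↦ CB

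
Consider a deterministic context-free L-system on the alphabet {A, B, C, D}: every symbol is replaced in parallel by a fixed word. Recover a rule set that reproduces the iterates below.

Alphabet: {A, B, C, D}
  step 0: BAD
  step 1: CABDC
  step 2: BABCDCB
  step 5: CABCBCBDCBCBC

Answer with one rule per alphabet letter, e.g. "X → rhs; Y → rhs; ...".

  step 1 ⇒ step 2: CABDC ⇒ B·AB·C·DC·B
    A ↦ AB
    B ↦ C
    C ↦ B
    D ↦ DC

A->AB, B->C, C->B, D->DC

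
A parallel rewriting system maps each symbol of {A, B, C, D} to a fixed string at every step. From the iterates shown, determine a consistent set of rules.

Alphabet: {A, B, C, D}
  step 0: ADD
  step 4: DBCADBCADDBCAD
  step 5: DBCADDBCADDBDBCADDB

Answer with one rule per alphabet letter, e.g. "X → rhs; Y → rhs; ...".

  step 4 ⇒ step 5: DBCADBCADDBCAD ⇒ DB·C·A·D·DB·C·A·D·DB·DB·C·A·D·DB
    A ↦ D
    B ↦ C
    C ↦ A
    D ↦ DB

A->D, B->C, C->A, D->DB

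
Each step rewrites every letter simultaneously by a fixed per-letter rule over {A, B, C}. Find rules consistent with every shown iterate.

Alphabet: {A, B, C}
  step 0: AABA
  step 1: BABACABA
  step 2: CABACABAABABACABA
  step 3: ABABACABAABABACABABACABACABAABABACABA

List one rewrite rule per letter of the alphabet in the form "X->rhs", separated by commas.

  step 2 ⇒ step 3: CABACABAABABACABA ⇒ ABA·BA·CA·BA·ABA·BA·CA·BA·BA·CA·BA·CA·BA·ABA·BA·CA·BA
    A ↦ BA
    B ↦ CA
    C ↦ ABA

A->BA, B->CA, C->ABA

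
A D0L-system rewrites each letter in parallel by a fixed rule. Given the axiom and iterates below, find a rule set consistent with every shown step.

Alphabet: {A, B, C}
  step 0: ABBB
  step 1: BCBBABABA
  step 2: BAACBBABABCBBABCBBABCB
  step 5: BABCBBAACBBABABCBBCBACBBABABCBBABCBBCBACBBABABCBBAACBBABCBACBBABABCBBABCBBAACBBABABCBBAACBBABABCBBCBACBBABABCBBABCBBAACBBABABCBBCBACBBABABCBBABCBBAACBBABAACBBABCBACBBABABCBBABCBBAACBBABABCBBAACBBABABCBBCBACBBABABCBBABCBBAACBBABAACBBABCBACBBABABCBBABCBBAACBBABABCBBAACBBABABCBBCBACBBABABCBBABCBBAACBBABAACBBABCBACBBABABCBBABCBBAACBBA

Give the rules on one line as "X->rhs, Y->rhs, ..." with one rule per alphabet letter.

A->BCB, B->BA, C->ACB

  step 1 ⇒ step 2: BCBBABABA ⇒ BA·ACB·BA·BA·BCB·BA·BCB·BA·BCB
    A ↦ BCB
    B ↦ BA
    C ↦ ACB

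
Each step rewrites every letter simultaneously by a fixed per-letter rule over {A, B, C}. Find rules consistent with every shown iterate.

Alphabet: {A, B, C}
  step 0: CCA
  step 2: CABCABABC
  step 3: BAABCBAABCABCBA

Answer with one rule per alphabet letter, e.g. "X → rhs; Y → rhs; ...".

A->AB, B->C, C->BA

  step 2 ⇒ step 3: CABCABABC ⇒ BA·AB·C·BA·AB·C·AB·C·BA
    A ↦ AB
    B ↦ C
    C ↦ BA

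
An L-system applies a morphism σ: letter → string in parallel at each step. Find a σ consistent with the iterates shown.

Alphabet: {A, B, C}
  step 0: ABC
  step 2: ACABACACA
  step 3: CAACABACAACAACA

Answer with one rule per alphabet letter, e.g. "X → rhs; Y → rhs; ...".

  step 2 ⇒ step 3: ACABACACA ⇒ CA·A·CA·BA·CA·A·CA·A·CA
    A ↦ CA
    B ↦ BA
    C ↦ A

A->CA, B->BA, C->A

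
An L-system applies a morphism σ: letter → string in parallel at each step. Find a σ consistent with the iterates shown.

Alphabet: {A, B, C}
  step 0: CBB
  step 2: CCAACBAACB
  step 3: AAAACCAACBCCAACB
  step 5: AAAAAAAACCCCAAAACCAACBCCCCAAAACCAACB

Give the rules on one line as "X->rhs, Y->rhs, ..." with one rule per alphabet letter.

A->C, B->CB, C->AA

  step 2 ⇒ step 3: CCAACBAACB ⇒ AA·AA·C·C·AA·CB·C·C·AA·CB
    A ↦ C
    B ↦ CB
    C ↦ AA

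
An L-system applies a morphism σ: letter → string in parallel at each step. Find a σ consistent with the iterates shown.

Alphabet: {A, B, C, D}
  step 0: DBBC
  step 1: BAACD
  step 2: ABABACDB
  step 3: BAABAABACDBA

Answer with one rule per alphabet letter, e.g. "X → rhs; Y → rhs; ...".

A->BA, B->A, C->CD, D->B

  step 2 ⇒ step 3: ABABACDB ⇒ BA·A·BA·A·BA·CD·B·A
    A ↦ BA
    B ↦ A
    C ↦ CD
    D ↦ B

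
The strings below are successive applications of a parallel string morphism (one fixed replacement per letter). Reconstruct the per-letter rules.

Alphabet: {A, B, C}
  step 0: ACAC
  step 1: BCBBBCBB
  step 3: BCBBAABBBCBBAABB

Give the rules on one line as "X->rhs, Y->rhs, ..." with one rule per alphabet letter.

  step 0 ⇒ step 1: ACAC ⇒ B·CBB·B·CBB
    A ↦ B
    C ↦ CBB
    B ↦ A  (constrained at step 1)

A->B, B->A, C->CBB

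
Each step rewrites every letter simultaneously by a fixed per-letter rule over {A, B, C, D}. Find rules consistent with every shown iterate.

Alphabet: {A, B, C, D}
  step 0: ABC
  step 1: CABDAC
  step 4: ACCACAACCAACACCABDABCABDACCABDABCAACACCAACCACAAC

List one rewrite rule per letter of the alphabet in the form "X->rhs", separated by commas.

A->CA, B->BD, C->AC, D->AB

  step 0 ⇒ step 1: ABC ⇒ CA·BD·AC
    A ↦ CA
    B ↦ BD
    C ↦ AC
    D ↦ AB  (constrained at step 1)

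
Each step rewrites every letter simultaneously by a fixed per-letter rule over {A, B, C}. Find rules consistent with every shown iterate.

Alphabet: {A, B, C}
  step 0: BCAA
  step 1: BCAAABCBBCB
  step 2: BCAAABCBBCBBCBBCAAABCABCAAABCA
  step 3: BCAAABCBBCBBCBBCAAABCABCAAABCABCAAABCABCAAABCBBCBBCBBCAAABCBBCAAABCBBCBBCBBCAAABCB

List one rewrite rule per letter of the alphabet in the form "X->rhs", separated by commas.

  step 2 ⇒ step 3: BCAAABCBBCBBCBBCAAABCABCAAABCA ⇒ BCA·AA·BCB·BCB·BCB·BCA·AA·BCA·BCA·AA·BCA·BCA·AA·BCA·BCA·AA·BCB·BCB·BCB·BCA·AA·BCB·BCA·AA·BCB·BCB·BCB·BCA·AA·BCB
    A ↦ BCB
    B ↦ BCA
    C ↦ AA

A->BCB, B->BCA, C->AA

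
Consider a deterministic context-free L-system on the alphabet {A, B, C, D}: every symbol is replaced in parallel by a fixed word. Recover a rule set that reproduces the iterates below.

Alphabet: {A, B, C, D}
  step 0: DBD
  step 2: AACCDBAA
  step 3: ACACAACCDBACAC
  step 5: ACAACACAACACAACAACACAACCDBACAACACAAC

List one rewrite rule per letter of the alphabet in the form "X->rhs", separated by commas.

  step 2 ⇒ step 3: AACCDBAA ⇒ AC·AC·A·A·CC·DB·AC·AC
    A ↦ AC
    B ↦ DB
    C ↦ A
    D ↦ CC

A->AC, B->DB, C->A, D->CC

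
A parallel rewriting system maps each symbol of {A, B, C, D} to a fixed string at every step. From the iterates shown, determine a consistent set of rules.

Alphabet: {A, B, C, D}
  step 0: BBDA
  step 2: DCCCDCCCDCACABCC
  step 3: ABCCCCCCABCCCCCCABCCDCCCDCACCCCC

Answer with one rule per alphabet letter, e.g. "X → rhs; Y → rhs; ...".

A->DC, B->AC, C->CC, D->AB

  step 2 ⇒ step 3: DCCCDCCCDCACABCC ⇒ AB·CC·CC·CC·AB·CC·CC·CC·AB·CC·DC·CC·DC·AC·CC·CC
    A ↦ DC
    B ↦ AC
    C ↦ CC
    D ↦ AB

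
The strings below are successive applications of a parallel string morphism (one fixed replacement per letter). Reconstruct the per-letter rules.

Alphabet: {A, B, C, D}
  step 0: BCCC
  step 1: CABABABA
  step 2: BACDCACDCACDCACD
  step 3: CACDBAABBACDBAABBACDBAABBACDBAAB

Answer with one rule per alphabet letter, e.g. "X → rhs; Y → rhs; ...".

A->CD, B->CA, C->BA, D->AB

  step 2 ⇒ step 3: BACDCACDCACDCACD ⇒ CA·CD·BA·AB·BA·CD·BA·AB·BA·CD·BA·AB·BA·CD·BA·AB
    A ↦ CD
    B ↦ CA
    C ↦ BA
    D ↦ AB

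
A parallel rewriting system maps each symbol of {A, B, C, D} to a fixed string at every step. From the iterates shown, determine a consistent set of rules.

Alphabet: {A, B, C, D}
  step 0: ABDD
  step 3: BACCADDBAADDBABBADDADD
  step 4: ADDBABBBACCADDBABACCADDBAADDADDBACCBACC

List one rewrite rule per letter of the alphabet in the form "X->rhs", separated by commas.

  step 3 ⇒ step 4: BACCADDBAADDBABBADDADD ⇒ ADD·BA·B·B·BA·C·C·ADD·BA·BA·C·C·ADD·BA·ADD·ADD·BA·C·C·BA·C·C
    A ↦ BA
    B ↦ ADD
    C ↦ B
    D ↦ C

A->BA, B->ADD, C->B, D->C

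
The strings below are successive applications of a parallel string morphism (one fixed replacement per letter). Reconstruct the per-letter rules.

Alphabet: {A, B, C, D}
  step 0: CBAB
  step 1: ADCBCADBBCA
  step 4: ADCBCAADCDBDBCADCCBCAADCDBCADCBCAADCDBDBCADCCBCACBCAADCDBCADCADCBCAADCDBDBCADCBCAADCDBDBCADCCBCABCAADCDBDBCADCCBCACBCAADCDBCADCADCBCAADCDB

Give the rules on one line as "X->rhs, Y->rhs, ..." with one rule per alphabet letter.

  step 0 ⇒ step 1: CBAB ⇒ ADC·BCA·DB·BCA
    A ↦ DB
    B ↦ BCA
    C ↦ ADC
    D ↦ C  (constrained at step 1)

A->DB, B->BCA, C->ADC, D->C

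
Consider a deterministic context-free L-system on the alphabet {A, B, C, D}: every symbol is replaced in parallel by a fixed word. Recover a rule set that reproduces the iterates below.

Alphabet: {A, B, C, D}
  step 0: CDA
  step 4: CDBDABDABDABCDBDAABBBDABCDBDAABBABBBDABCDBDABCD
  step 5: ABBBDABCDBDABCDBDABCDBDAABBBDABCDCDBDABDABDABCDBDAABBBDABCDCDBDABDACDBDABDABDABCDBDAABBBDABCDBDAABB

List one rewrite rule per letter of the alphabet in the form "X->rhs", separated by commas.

A->CD, B->BDA, C->AB, D->B

  step 4 ⇒ step 5: CDBDABDABDABCDBDAABBBDABCDBDAABBABBBDABCDBDABCD ⇒ AB·B·BDA·B·CD·BDA·B·CD·BDA·B·CD·BDA·AB·B·BDA·B·CD·CD·BDA·BDA·BDA·B·CD·BDA·AB·B·BDA·B·CD·CD·BDA·BDA·CD·BDA·BDA·BDA·B·CD·BDA·AB·B·BDA·B·CD·BDA·AB·B
    A ↦ CD
    B ↦ BDA
    C ↦ AB
    D ↦ B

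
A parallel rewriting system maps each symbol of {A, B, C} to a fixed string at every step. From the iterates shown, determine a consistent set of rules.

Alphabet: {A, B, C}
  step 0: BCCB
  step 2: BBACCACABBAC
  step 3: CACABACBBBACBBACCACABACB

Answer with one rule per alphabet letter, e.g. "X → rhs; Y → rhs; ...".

  step 2 ⇒ step 3: BBACCACABBAC ⇒ CA·CA·BAC·B·B·BAC·B·BAC·CA·CA·BAC·B
    A ↦ BAC
    B ↦ CA
    C ↦ B

A->BAC, B->CA, C->B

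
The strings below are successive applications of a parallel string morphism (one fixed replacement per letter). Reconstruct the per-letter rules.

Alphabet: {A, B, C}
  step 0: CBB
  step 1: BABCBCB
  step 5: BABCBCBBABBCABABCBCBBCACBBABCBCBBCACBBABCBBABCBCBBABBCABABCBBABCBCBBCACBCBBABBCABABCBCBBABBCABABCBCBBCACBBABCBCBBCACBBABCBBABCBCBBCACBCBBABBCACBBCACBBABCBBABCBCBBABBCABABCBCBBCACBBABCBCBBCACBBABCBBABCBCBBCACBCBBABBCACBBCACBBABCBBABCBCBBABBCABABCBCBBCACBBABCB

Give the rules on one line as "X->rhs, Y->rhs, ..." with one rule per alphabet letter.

A->BCA, B->CB, C->BAB

  step 0 ⇒ step 1: CBB ⇒ BAB·CB·CB
    B ↦ CB
    C ↦ BAB
    A ↦ BCA  (constrained at step 1)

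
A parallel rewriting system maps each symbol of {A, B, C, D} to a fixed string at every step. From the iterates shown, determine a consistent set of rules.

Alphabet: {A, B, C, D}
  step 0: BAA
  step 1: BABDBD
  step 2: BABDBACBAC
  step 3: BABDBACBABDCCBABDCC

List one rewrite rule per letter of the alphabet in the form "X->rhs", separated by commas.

  step 2 ⇒ step 3: BABDBACBAC ⇒ BA·BD·BA·C·BA·BD·CC·BA·BD·CC
    A ↦ BD
    B ↦ BA
    C ↦ CC
    D ↦ C

A->BD, B->BA, C->CC, D->C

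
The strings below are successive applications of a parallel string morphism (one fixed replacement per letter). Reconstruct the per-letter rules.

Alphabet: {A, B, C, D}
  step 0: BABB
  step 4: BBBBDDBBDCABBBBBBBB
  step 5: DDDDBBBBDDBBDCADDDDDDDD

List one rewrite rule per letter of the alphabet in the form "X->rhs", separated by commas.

  step 4 ⇒ step 5: BBBBDDBBDCABBBBBBBB ⇒ D·D·D·D·BB·BB·D·D·BB·D·CA·D·D·D·D·D·D·D·D
    A ↦ CA
    B ↦ D
    C ↦ D
    D ↦ BB

A->CA, B->D, C->D, D->BB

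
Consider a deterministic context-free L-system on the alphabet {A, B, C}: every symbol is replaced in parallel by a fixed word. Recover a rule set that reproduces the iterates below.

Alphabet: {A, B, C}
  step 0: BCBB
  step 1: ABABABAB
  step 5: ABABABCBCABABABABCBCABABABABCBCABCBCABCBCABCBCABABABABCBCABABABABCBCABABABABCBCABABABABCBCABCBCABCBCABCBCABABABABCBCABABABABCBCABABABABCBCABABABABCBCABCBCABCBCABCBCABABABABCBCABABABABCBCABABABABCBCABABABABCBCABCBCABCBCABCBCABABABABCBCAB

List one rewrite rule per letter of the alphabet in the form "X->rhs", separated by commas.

  step 0 ⇒ step 1: BCBB ⇒ AB·AB·AB·AB
    B ↦ AB
    C ↦ AB
    A ↦ CBC  (constrained at step 1)

A->CBC, B->AB, C->AB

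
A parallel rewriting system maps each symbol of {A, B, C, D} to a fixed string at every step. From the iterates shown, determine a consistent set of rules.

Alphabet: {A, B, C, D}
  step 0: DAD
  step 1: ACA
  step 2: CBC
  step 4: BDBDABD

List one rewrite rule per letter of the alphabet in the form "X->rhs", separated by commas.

A->C, B->BD, C->B, D->A

  step 1 ⇒ step 2: ACA ⇒ C·B·C
    A ↦ C
    C ↦ B
    B ↦ BD  (constrained at step 2)
  step 0 ⇒ step 1: DAD ⇒ A·C·A
    D ↦ A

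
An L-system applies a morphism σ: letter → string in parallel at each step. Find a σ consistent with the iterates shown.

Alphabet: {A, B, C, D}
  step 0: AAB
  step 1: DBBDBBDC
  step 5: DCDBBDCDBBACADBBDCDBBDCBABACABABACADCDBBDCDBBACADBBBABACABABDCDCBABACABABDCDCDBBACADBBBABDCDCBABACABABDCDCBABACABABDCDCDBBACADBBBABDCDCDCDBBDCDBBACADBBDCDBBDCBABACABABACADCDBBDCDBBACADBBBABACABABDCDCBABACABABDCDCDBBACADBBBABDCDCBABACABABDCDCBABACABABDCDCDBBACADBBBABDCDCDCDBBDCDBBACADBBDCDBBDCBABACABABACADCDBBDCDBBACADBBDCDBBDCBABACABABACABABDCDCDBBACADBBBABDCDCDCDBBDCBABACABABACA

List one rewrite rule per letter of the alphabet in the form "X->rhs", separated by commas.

A->DBB, B->DC, C->ACA, D->BAB

  step 0 ⇒ step 1: AAB ⇒ DBB·DBB·DC
    A ↦ DBB
    B ↦ DC
    C ↦ ACA  (constrained at step 1)
    D ↦ BAB  (constrained at step 1)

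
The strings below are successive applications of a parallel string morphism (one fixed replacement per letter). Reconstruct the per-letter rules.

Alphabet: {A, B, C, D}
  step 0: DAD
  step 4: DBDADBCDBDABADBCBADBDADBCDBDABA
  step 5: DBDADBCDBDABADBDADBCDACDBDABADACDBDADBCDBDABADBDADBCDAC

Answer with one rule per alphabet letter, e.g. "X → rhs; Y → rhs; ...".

  step 4 ⇒ step 5: DBDADBCDBDABADBCBADBDADBCDBDABA ⇒ DB·DA·DB·C·DB·DA·BA·DB·DA·DB·C·DA·C·DB·DA·BA·DA·C·DB·DA·DB·C·DB·DA·BA·DB·DA·DB·C·DA·C
    A ↦ C
    B ↦ DA
    C ↦ BA
    D ↦ DB

A->C, B->DA, C->BA, D->DB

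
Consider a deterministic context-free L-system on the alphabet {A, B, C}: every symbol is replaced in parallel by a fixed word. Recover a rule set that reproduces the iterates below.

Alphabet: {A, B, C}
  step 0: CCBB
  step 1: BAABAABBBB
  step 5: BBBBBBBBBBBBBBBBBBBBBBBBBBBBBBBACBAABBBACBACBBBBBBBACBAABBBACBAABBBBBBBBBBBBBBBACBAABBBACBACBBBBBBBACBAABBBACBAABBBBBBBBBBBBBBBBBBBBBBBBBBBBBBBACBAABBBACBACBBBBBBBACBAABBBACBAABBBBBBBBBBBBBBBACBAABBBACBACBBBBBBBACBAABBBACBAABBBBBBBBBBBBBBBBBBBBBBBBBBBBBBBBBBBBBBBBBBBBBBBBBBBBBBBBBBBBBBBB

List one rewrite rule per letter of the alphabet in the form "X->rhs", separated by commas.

  step 0 ⇒ step 1: CCBB ⇒ BAA·BAA·BB·BB
    B ↦ BB
    C ↦ BAA
    A ↦ BAC  (constrained at step 1)

A->BAC, B->BB, C->BAA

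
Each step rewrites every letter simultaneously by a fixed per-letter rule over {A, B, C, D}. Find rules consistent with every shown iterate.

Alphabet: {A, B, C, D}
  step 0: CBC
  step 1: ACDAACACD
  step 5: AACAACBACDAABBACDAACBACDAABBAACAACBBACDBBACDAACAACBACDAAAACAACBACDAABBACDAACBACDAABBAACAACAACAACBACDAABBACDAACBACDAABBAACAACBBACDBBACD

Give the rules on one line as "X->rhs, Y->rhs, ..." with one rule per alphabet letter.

  step 0 ⇒ step 1: CBC ⇒ ACD·AAC·ACD
    B ↦ AAC
    C ↦ ACD
    A ↦ B  (constrained at step 1)
    D ↦ AA  (constrained at step 1)

A->B, B->AAC, C->ACD, D->AA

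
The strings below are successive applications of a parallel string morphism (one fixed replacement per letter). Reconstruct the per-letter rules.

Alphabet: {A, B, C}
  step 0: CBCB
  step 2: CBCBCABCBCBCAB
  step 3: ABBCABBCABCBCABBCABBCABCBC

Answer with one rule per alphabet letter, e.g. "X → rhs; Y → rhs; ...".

  step 2 ⇒ step 3: CBCBCABCBCBCAB ⇒ AB·BC·AB·BC·AB·C·BC·AB·BC·AB·BC·AB·C·BC
    A ↦ C
    B ↦ BC
    C ↦ AB

A->C, B->BC, C->AB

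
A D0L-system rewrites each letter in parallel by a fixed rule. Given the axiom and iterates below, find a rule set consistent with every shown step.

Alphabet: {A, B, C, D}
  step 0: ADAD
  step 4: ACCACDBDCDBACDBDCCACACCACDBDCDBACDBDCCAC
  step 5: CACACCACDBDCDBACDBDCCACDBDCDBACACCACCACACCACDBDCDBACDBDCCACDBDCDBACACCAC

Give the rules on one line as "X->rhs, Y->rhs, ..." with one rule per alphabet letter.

A->C, B->DC, C->AC, D->DB

  step 4 ⇒ step 5: ACCACDBDCDBACDBDCCACACCACDBDCDBACDBDCCAC ⇒ C·AC·AC·C·AC·DB·DC·DB·AC·DB·DC·C·AC·DB·DC·DB·AC·AC·C·AC·C·AC·AC·C·AC·DB·DC·DB·AC·DB·DC·C·AC·DB·DC·DB·AC·AC·C·AC
    A ↦ C
    B ↦ DC
    C ↦ AC
    D ↦ DB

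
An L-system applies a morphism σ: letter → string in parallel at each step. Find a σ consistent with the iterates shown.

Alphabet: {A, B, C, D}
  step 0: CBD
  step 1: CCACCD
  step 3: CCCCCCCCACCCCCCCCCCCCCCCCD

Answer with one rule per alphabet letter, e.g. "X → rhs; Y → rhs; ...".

  step 0 ⇒ step 1: CBD ⇒ CC·A·CCD
    B ↦ A
    C ↦ CC
    D ↦ CCD
    A ↦ BC  (constrained at step 1)

A->BC, B->A, C->CC, D->CCD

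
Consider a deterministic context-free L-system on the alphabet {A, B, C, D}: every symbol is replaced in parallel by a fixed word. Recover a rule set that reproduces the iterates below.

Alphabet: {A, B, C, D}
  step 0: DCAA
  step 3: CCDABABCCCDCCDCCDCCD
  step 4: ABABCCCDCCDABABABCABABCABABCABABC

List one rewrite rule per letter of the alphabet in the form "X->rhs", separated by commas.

A->CC, B->D, C->AB, D->C

  step 3 ⇒ step 4: CCDABABCCCDCCDCCDCCD ⇒ AB·AB·C·CC·D·CC·D·AB·AB·AB·C·AB·AB·C·AB·AB·C·AB·AB·C
    A ↦ CC
    B ↦ D
    C ↦ AB
    D ↦ C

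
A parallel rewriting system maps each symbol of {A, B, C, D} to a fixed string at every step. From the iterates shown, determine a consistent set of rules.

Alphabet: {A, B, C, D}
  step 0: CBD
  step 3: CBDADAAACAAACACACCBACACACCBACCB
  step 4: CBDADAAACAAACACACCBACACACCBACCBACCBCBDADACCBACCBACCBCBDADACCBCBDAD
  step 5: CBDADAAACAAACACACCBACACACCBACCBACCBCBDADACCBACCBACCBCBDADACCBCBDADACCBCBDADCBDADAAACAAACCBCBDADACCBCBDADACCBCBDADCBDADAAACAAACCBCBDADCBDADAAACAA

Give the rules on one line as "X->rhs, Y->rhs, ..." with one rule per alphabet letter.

  step 4 ⇒ step 5: CBDADAAACAAACACACCBACACACCBACCBACCBCBDADACCBACCBACCBCBDADACCBCBDAD ⇒ CB·DAD·AA·AC·AA·AC·AC·AC·CB·AC·AC·AC·CB·AC·CB·AC·CB·CB·DAD·AC·CB·AC·CB·AC·CB·CB·DAD·AC·CB·CB·DAD·AC·CB·CB·DAD·CB·DAD·AA·AC·AA·AC·CB·CB·DAD·AC·CB·CB·DAD·AC·CB·CB·DAD·CB·DAD·AA·AC·AA·AC·CB·CB·DAD·CB·DAD·AA·AC·AA
    A ↦ AC
    B ↦ DAD
    C ↦ CB
    D ↦ AA

A->AC, B->DAD, C->CB, D->AA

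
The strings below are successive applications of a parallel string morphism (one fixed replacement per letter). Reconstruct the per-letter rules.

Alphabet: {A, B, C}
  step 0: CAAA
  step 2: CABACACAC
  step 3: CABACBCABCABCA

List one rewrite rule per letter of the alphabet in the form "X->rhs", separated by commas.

  step 2 ⇒ step 3: CABACACAC ⇒ CA·B·AC·B·CA·B·CA·B·CA
    A ↦ B
    B ↦ AC
    C ↦ CA

A->B, B->AC, C->CA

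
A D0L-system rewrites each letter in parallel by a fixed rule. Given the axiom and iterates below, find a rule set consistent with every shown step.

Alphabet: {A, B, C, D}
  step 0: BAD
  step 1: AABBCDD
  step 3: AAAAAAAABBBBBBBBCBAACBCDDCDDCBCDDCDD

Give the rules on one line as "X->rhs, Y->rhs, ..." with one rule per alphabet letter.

  step 0 ⇒ step 1: BAD ⇒ AA·BB·CDD
    A ↦ BB
    B ↦ AA
    D ↦ CDD
    C ↦ CB  (constrained at step 1)

A->BB, B->AA, C->CB, D->CDD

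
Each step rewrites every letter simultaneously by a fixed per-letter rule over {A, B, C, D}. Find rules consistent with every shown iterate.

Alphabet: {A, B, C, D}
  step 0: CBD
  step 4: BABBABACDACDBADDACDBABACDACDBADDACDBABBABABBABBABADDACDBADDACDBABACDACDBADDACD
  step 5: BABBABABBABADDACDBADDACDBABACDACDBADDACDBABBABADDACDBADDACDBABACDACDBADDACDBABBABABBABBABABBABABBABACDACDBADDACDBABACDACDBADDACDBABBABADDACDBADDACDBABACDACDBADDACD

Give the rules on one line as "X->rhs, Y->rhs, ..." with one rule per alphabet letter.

A->B, B->BA, C->ADD, D->ACD

  step 4 ⇒ step 5: BABBABACDACDBADDACDBABACDACDBADDACDBABBABABBABBABADDACDBADDACDBABACDACDBADDACD ⇒ BA·B·BA·BA·B·BA·B·ADD·ACD·B·ADD·ACD·BA·B·ACD·ACD·B·ADD·ACD·BA·B·BA·B·ADD·ACD·B·ADD·ACD·BA·B·ACD·ACD·B·ADD·ACD·BA·B·BA·BA·B·BA·B·BA·BA·B·BA·BA·B·BA·B·ACD·ACD·B·ADD·ACD·BA·B·ACD·ACD·B·ADD·ACD·BA·B·BA·B·ADD·ACD·B·ADD·ACD·BA·B·ACD·ACD·B·ADD·ACD
    A ↦ B
    B ↦ BA
    C ↦ ADD
    D ↦ ACD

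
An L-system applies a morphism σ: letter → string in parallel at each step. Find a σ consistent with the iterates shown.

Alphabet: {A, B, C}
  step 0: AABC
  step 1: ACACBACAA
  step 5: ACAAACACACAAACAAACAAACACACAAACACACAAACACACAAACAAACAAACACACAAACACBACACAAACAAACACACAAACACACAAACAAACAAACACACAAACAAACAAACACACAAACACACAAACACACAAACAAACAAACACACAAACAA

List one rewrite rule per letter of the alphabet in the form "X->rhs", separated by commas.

A->AC, B->BAC, C->AA

  step 0 ⇒ step 1: AABC ⇒ AC·AC·BAC·AA
    A ↦ AC
    B ↦ BAC
    C ↦ AA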